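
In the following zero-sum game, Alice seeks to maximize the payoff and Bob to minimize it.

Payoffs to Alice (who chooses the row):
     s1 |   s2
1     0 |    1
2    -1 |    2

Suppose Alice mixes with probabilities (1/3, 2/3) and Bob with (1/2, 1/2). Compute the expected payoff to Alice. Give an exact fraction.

Against (1/2, 1/2), each row's expected payoff is 1: 1/2; 2: 1/2.
Taking the (1/3, 2/3)-weighted average: (1/3)·(1/2) + (2/3)·(1/2) = 1/2.

1/2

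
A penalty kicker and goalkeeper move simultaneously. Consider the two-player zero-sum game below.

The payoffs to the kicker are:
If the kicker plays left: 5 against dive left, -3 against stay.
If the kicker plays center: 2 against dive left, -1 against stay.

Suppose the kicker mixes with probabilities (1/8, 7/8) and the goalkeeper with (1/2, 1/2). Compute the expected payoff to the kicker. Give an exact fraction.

9/16

Against (1/2, 1/2), each row's expected payoff is left: 1; center: 1/2.
Taking the (1/8, 7/8)-weighted average: (1/8)·(1) + (7/8)·(1/2) = 9/16.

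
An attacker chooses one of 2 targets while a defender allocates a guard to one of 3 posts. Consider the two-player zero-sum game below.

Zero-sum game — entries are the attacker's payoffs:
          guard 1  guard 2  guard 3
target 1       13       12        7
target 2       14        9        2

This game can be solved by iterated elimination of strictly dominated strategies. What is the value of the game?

Column guard 2 is strictly dominated by guard 3 for the defender (7<12, 2<9); eliminate guard 2.
Column guard 1 is strictly dominated by guard 3 for the defender (7<13, 2<14); eliminate guard 1.
Row target 2 is strictly dominated by row target 1 (7>2); eliminate target 2.
Only (target 1, guard 3) remains, with payoff 7.

7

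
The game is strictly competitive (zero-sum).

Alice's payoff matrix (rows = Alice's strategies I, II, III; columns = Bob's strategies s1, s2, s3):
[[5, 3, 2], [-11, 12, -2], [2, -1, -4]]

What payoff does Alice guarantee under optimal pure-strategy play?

2

Row minima: 2, -11, -4 → Alice's maximin is 2.
Column maxima: 5, 12, 2 → Bob's minimax is 2.
They coincide at (I, s3), so the value is 2.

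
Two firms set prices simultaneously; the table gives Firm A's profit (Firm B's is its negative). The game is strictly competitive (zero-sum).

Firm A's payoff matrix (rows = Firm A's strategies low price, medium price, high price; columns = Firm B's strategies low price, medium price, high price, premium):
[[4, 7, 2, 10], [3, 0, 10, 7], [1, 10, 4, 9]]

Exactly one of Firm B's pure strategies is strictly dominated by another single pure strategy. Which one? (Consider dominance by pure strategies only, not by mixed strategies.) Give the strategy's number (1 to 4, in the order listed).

Firm B prefers columns that give Firm A less. Compare premium with low price: 4 < 10, 3 < 7, 1 < 9.
So low price strictly dominates premium for Firm B; premium is strictly dominated.

4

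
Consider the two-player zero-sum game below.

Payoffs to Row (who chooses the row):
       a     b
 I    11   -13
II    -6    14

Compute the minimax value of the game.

19/11

Row minima are -13 and -6, so Row's maximin is -6; column maxima are 11 and 14, so Column's minimax is 11. These differ, so the equilibrium is in mixed strategies.
Let Row play I with probability p. Column is indifferent when 11p − 6(1−p) = −13p + 14(1−p), giving p = 5/11.
Let Column play a with probability q. Row is indifferent when 11q − 13(1−q) = −6q + 14(1−q), giving q = 27/44.
The value is 11·(27/44) + (-13)·(17/44) = 19/11.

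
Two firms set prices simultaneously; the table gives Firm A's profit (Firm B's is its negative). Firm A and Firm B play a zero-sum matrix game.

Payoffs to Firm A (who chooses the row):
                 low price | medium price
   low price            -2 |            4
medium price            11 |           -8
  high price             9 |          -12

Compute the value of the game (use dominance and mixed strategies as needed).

28/25

Row high price is strictly dominated by row medium price, so Firm A never plays it.
The remaining 2×2 game on (low price, medium price) × (low price, medium price) has no saddle point. Let Firm A play low price with probability p; indifference gives −2p + 11(1−p) = 4p − 8(1−p), so p = 19/25.
Similarly Firm B's optimal q on low price is 12/25, and the value is -2·(12/25) + (4)·(13/25) = 28/25.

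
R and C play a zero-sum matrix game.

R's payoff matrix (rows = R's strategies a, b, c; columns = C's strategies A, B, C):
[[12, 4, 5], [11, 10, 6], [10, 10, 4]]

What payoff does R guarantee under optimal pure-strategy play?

6

Row minima: 4, 6, 4 → R's maximin is 6.
Column maxima: 12, 10, 6 → C's minimax is 6.
They coincide at (b, C), so the value is 6.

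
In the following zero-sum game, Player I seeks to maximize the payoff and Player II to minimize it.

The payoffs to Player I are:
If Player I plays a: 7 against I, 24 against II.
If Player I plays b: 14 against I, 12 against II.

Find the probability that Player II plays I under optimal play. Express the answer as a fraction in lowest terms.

12/19

Row minima are 7 and 12, so Player I's maximin is 12; column maxima are 14 and 24, so Player II's minimax is 14. These differ, so the equilibrium is in mixed strategies.
Let Player II play I with probability q. Player I is indifferent when 7q + 24(1−q) = 14q + 12(1−q), giving q = 12/19.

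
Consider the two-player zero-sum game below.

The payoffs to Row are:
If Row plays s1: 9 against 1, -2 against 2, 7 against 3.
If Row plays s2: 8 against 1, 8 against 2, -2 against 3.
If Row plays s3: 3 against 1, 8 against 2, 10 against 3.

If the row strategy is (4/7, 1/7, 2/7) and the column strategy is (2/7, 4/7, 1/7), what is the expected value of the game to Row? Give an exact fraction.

Against (2/7, 4/7, 1/7), each row's expected payoff is s1: 17/7; s2: 46/7; s3: 48/7.
Taking the (4/7, 1/7, 2/7)-weighted average: (4/7)·(17/7) + (1/7)·(46/7) + (2/7)·(48/7) = 30/7.

30/7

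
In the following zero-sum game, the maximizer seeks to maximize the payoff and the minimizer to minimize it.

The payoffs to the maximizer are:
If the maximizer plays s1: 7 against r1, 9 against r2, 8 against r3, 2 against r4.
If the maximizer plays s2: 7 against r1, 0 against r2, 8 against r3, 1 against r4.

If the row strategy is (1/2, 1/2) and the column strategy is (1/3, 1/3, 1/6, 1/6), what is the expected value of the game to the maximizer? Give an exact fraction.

Against (1/3, 1/3, 1/6, 1/6), each row's expected payoff is s1: 7; s2: 23/6.
Taking the (1/2, 1/2)-weighted average: (1/2)·(7) + (1/2)·(23/6) = 65/12.

65/12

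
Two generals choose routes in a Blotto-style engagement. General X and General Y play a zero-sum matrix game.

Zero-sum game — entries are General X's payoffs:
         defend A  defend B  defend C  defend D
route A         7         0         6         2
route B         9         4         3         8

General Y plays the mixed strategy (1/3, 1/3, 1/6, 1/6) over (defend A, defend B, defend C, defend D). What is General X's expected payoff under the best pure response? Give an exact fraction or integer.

route A: (7)·(1/3) + (0)·(1/3) + (6)·(1/6) + (2)·(1/6) = 11/3.
route B: (9)·(1/3) + (4)·(1/3) + (3)·(1/6) + (8)·(1/6) = 37/6.
The best pure response is route B with expected payoff 37/6.

37/6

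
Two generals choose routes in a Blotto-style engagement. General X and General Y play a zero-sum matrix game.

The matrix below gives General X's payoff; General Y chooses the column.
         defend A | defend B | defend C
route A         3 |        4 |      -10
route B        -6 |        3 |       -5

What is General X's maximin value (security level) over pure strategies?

The worst-case payoff for each row is route A: -10, route B: -6.
The best of these is -6.

-6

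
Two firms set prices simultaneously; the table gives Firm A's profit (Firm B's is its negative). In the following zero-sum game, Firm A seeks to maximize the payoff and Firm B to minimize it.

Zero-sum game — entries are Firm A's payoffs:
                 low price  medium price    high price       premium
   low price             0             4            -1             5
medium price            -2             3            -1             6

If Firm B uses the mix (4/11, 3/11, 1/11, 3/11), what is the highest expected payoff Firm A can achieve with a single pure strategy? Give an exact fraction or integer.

low price: (0)·(4/11) + (4)·(3/11) + (-1)·(1/11) + (5)·(3/11) = 26/11.
medium price: (-2)·(4/11) + (3)·(3/11) + (-1)·(1/11) + (6)·(3/11) = 18/11.
The best pure response is low price with expected payoff 26/11.

26/11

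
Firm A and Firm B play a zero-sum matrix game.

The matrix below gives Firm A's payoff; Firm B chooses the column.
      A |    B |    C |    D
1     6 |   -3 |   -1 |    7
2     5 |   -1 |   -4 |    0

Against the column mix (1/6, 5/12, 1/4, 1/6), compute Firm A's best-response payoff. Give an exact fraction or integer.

1: (6)·(1/6) + (-3)·(5/12) + (-1)·(1/4) + (7)·(1/6) = 2/3.
2: (5)·(1/6) + (-1)·(5/12) + (-4)·(1/4) + (0)·(1/6) = -7/12.
The best pure response is 1 with expected payoff 2/3.

2/3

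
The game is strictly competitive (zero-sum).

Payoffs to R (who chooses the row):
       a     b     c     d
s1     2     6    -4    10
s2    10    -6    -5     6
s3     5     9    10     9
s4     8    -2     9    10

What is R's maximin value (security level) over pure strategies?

5

The worst-case payoff for each row is s1: -4, s2: -6, s3: 5, s4: -2.
The best of these is 5.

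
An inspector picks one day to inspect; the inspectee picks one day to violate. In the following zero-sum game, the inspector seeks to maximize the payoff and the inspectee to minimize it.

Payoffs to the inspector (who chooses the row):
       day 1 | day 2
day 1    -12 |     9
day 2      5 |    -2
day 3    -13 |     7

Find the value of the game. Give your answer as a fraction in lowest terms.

3/4

Row day 3 is strictly dominated by row day 1, so the inspector never plays it.
The remaining 2×2 game on (day 1, day 2) × (day 1, day 2) has no saddle point. Let the inspector play day 1 with probability p; indifference gives −12p + 5(1−p) = 9p − 2(1−p), so p = 1/4.
Similarly the inspectee's optimal q on day 1 is 11/28, and the value is -12·(11/28) + (9)·(17/28) = 3/4.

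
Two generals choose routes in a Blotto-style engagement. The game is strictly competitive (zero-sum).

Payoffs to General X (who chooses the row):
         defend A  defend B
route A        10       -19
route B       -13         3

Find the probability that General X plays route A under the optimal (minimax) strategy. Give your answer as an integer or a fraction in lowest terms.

Row minima are -19 and -13, so General X's maximin is -13; column maxima are 10 and 3, so General Y's minimax is 3. These differ, so the equilibrium is in mixed strategies.
Let General X play route A with probability p. General Y is indifferent when 10p − 13(1−p) = −19p + 3(1−p), giving p = 16/45.

16/45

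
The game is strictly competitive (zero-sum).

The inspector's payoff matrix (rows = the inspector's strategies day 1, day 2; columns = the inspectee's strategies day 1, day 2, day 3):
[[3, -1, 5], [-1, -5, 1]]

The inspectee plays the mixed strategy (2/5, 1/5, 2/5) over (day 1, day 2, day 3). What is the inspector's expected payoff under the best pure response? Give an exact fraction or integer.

3

day 1: (3)·(2/5) + (-1)·(1/5) + (5)·(2/5) = 3.
day 2: (-1)·(2/5) + (-5)·(1/5) + (1)·(2/5) = -1.
The best pure response is day 1 with expected payoff 3.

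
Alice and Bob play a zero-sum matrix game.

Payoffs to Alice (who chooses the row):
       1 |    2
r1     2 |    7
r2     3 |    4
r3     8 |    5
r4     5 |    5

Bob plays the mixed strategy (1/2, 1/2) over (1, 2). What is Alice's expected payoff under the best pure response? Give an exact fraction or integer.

13/2

r1: (2)·(1/2) + (7)·(1/2) = 9/2.
r2: (3)·(1/2) + (4)·(1/2) = 7/2.
r3: (8)·(1/2) + (5)·(1/2) = 13/2.
r4: (5)·(1/2) + (5)·(1/2) = 5.
The best pure response is r3 with expected payoff 13/2.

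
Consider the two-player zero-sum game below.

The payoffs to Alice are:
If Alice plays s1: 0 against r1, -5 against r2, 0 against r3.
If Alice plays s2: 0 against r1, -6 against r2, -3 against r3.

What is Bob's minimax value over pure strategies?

The worst case (largest entry) in each column is r1: 0, r2: -5, r3: 0.
The best (smallest) of these is -5.

-5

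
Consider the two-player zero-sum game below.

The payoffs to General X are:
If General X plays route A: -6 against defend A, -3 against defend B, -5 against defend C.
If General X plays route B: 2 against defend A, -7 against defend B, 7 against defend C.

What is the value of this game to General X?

Column defend C is strictly dominated by defend A for General Y (it gives General X more in every row).
The remaining 2×2 game on (route A, route B) × (defend A, defend B) has no saddle point. Let General X play route A with probability p; indifference gives −6p + 2(1−p) = −3p − 7(1−p), so p = 3/4.
Similarly General Y's optimal q on defend A is 1/3, and the value is -6·(1/3) + (-3)·(2/3) = -4.

-4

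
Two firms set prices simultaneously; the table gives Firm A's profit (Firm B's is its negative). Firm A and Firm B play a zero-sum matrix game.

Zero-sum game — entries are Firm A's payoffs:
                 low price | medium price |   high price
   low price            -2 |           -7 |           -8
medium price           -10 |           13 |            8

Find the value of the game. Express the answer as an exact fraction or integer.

Column medium price is strictly dominated by high price for Firm B (it gives Firm A more in every row).
The remaining 2×2 game on (low price, medium price) × (low price, high price) has no saddle point. Let Firm A play low price with probability p; indifference gives −2p − 10(1−p) = −8p + 8(1−p), so p = 3/4.
Similarly Firm B's optimal q on low price is 2/3, and the value is -2·(2/3) + (-8)·(1/3) = -4.

-4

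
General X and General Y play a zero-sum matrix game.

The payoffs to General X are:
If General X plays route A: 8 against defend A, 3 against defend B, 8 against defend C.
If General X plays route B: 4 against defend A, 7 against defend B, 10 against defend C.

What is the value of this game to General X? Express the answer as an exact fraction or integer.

Column defend C is strictly dominated by defend B for General Y (it gives General X more in every row).
The remaining 2×2 game on (route A, route B) × (defend A, defend B) has no saddle point. Let General X play route A with probability p; indifference gives 8p + 4(1−p) = 3p + 7(1−p), so p = 3/8.
Similarly General Y's optimal q on defend A is 1/2, and the value is 8·(1/2) + (3)·(1/2) = 11/2.

11/2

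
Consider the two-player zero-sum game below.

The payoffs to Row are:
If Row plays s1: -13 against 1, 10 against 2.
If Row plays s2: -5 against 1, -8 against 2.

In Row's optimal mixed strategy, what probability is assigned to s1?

Row minima are -13 and -8, so Row's maximin is -8; column maxima are -5 and 10, so Column's minimax is -5. These differ, so the equilibrium is in mixed strategies.
Let Row play s1 with probability p. Column is indifferent when −13p − 5(1−p) = 10p − 8(1−p), giving p = 3/26.

3/26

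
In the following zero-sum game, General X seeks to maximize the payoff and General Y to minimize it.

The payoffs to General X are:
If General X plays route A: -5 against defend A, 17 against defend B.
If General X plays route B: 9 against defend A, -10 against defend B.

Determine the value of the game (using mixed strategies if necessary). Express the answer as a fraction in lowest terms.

103/41

Row minima are -5 and -10, so General X's maximin is -5; column maxima are 9 and 17, so General Y's minimax is 9. These differ, so the equilibrium is in mixed strategies.
Let General X play route A with probability p. General Y is indifferent when −5p + 9(1−p) = 17p − 10(1−p), giving p = 19/41.
Let General Y play defend A with probability q. General X is indifferent when −5q + 17(1−q) = 9q − 10(1−q), giving q = 27/41.
The value is -5·(27/41) + (17)·(14/41) = 103/41.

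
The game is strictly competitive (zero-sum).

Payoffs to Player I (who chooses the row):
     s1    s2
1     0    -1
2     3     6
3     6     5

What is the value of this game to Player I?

Row 1 is strictly dominated by row 3, so Player I never plays it.
The remaining 2×2 game on (2, 3) × (s1, s2) has no saddle point. Let Player I play 2 with probability p; indifference gives 3p + 6(1−p) = 6p + 5(1−p), so p = 1/4.
Similarly Player II's optimal q on s1 is 1/4, and the value is 3·(1/4) + (6)·(3/4) = 21/4.

21/4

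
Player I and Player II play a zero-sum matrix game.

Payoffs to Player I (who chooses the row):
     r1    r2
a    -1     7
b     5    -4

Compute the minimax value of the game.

31/17

Row minima are -1 and -4, so Player I's maximin is -1; column maxima are 5 and 7, so Player II's minimax is 5. These differ, so the equilibrium is in mixed strategies.
Let Player I play a with probability p. Player II is indifferent when −p + 5(1−p) = 7p − 4(1−p), giving p = 9/17.
Let Player II play r1 with probability q. Player I is indifferent when −q + 7(1−q) = 5q − 4(1−q), giving q = 11/17.
The value is -1·(11/17) + (7)·(6/17) = 31/17.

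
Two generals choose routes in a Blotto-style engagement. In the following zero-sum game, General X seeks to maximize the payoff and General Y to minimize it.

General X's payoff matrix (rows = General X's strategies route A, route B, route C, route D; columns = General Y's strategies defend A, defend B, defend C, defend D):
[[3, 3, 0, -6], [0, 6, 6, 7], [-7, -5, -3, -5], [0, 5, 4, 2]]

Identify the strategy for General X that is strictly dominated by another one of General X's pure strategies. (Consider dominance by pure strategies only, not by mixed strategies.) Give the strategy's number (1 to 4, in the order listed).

3

Compare route C with route B: 0 > -7, 6 > -5, 6 > -3, 7 > -5.
So route B strictly dominates route C for General X; route C is strictly dominated.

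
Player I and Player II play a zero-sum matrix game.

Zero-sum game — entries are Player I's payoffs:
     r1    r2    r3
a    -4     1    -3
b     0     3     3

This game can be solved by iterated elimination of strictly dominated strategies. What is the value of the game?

Column r3 is strictly dominated by r1 for Player II (-4<-3, 0<3); eliminate r3.
Row a is strictly dominated by row b (0>-4, 3>1); eliminate a.
Column r2 is strictly dominated by r1 for Player II (0<3); eliminate r2.
Only (b, r1) remains, with payoff 0.

0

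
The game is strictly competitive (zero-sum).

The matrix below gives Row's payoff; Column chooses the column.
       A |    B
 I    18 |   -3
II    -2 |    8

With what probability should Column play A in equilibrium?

Row minima are -3 and -2, so Row's maximin is -2; column maxima are 18 and 8, so Column's minimax is 8. These differ, so the equilibrium is in mixed strategies.
Let Column play A with probability q. Row is indifferent when 18q − 3(1−q) = −2q + 8(1−q), giving q = 11/31.

11/31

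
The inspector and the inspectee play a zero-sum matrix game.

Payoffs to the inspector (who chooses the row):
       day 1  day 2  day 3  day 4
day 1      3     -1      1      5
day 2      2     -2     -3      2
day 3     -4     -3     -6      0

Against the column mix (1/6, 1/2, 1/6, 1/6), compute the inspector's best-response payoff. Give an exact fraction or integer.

day 1: (3)·(1/6) + (-1)·(1/2) + (1)·(1/6) + (5)·(1/6) = 1.
day 2: (2)·(1/6) + (-2)·(1/2) + (-3)·(1/6) + (2)·(1/6) = -5/6.
day 3: (-4)·(1/6) + (-3)·(1/2) + (-6)·(1/6) + (0)·(1/6) = -19/6.
The best pure response is day 1 with expected payoff 1.

1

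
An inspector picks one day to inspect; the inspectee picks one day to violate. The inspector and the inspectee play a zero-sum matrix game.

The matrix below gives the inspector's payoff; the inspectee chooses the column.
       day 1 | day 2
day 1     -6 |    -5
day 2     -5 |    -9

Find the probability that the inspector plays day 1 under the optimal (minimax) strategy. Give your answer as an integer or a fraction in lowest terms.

4/5

Row minima are -6 and -9, so the inspector's maximin is -6; column maxima are -5 and -5, so the inspectee's minimax is -5. These differ, so the equilibrium is in mixed strategies.
Let the inspector play day 1 with probability p. The inspectee is indifferent when −6p − 5(1−p) = −5p − 9(1−p), giving p = 4/5.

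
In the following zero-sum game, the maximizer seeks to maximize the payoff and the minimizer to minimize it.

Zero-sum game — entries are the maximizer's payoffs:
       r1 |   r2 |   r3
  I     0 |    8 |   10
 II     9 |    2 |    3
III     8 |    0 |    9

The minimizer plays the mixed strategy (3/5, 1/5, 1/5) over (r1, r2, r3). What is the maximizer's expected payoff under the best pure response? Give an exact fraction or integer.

33/5

I: (0)·(3/5) + (8)·(1/5) + (10)·(1/5) = 18/5.
II: (9)·(3/5) + (2)·(1/5) + (3)·(1/5) = 32/5.
III: (8)·(3/5) + (0)·(1/5) + (9)·(1/5) = 33/5.
The best pure response is III with expected payoff 33/5.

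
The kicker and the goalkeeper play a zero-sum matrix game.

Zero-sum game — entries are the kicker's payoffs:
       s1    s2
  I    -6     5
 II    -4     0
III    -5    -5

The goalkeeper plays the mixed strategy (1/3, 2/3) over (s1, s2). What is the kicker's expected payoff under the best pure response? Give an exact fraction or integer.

4/3

I: (-6)·(1/3) + (5)·(2/3) = 4/3.
II: (-4)·(1/3) + (0)·(2/3) = -4/3.
III: (-5)·(1/3) + (-5)·(2/3) = -5.
The best pure response is I with expected payoff 4/3.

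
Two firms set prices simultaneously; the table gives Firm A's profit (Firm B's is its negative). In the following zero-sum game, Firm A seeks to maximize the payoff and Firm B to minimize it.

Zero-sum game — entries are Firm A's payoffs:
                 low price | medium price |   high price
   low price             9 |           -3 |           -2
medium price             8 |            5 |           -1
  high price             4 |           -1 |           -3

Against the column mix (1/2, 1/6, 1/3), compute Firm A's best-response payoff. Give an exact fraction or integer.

low price: (9)·(1/2) + (-3)·(1/6) + (-2)·(1/3) = 10/3.
medium price: (8)·(1/2) + (5)·(1/6) + (-1)·(1/3) = 9/2.
high price: (4)·(1/2) + (-1)·(1/6) + (-3)·(1/3) = 5/6.
The best pure response is medium price with expected payoff 9/2.

9/2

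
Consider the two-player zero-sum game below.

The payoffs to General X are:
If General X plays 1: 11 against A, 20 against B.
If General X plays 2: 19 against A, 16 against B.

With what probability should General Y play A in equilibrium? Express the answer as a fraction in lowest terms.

1/3

Row minima are 11 and 16, so General X's maximin is 16; column maxima are 19 and 20, so General Y's minimax is 19. These differ, so the equilibrium is in mixed strategies.
Let General Y play A with probability q. General X is indifferent when 11q + 20(1−q) = 19q + 16(1−q), giving q = 1/3.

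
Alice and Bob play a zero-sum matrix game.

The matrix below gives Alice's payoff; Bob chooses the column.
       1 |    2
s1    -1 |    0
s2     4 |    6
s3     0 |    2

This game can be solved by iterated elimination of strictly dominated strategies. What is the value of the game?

Row s1 is strictly dominated by row s2 (4>-1, 6>0); eliminate s1.
Column 2 is strictly dominated by 1 for Bob (4<6, 0<2); eliminate 2.
Row s3 is strictly dominated by row s2 (4>0); eliminate s3.
Only (s2, 1) remains, with payoff 4.

4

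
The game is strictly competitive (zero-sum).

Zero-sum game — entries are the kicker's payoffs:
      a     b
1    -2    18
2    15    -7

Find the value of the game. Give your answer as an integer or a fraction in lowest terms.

128/21

Row minima are -2 and -7, so the kicker's maximin is -2; column maxima are 15 and 18, so the goalkeeper's minimax is 15. These differ, so the equilibrium is in mixed strategies.
Let the kicker play 1 with probability p. The goalkeeper is indifferent when −2p + 15(1−p) = 18p − 7(1−p), giving p = 11/21.
Let the goalkeeper play a with probability q. The kicker is indifferent when −2q + 18(1−q) = 15q − 7(1−q), giving q = 25/42.
The value is -2·(25/42) + (18)·(17/42) = 128/21.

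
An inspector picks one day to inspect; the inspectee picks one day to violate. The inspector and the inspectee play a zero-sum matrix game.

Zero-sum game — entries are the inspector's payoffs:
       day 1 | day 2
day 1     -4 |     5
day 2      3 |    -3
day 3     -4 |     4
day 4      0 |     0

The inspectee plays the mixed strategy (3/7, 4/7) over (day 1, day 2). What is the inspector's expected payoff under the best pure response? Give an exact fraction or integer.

day 1: (-4)·(3/7) + (5)·(4/7) = 8/7.
day 2: (3)·(3/7) + (-3)·(4/7) = -3/7.
day 3: (-4)·(3/7) + (4)·(4/7) = 4/7.
day 4: (0)·(3/7) + (0)·(4/7) = 0.
The best pure response is day 1 with expected payoff 8/7.

8/7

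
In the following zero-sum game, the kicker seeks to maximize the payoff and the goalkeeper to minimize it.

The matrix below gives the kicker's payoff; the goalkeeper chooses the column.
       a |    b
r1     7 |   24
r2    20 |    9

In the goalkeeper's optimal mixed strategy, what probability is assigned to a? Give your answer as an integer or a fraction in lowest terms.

Row minima are 7 and 9, so the kicker's maximin is 9; column maxima are 20 and 24, so the goalkeeper's minimax is 20. These differ, so the equilibrium is in mixed strategies.
Let the goalkeeper play a with probability q. The kicker is indifferent when 7q + 24(1−q) = 20q + 9(1−q), giving q = 15/28.

15/28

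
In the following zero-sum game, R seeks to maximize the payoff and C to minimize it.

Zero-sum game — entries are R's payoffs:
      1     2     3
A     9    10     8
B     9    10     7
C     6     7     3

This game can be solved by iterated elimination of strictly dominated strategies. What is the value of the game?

Column 1 is strictly dominated by 3 for C (8<9, 7<9, 3<6); eliminate 1.
Row C is strictly dominated by row A (10>7, 8>3); eliminate C.
Column 2 is strictly dominated by 3 for C (8<10, 7<10); eliminate 2.
Row B is strictly dominated by row A (8>7); eliminate B.
Only (A, 3) remains, with payoff 8.

8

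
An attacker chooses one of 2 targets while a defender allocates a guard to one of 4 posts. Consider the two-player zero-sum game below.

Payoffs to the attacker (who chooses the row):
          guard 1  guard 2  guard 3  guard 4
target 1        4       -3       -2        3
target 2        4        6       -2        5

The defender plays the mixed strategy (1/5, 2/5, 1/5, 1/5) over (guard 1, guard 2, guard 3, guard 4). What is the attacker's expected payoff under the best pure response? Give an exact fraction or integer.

19/5

target 1: (4)·(1/5) + (-3)·(2/5) + (-2)·(1/5) + (3)·(1/5) = -1/5.
target 2: (4)·(1/5) + (6)·(2/5) + (-2)·(1/5) + (5)·(1/5) = 19/5.
The best pure response is target 2 with expected payoff 19/5.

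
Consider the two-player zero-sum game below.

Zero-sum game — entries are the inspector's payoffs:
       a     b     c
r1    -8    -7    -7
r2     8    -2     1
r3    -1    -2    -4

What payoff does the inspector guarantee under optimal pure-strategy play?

Row minima: -8, -2, -4 → the inspector's maximin is -2.
Column maxima: 8, -2, 1 → the inspectee's minimax is -2.
They coincide at (r2, b), so the value is -2.

-2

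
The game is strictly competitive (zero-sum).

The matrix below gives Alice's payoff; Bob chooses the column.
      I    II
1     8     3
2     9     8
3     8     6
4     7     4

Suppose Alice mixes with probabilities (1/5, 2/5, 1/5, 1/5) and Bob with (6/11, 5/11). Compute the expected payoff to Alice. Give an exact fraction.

391/55

Against (6/11, 5/11), each row's expected payoff is 1: 63/11; 2: 94/11; 3: 78/11; 4: 62/11.
Taking the (1/5, 2/5, 1/5, 1/5)-weighted average: (1/5)·(63/11) + (2/5)·(94/11) + (1/5)·(78/11) + (1/5)·(62/11) = 391/55.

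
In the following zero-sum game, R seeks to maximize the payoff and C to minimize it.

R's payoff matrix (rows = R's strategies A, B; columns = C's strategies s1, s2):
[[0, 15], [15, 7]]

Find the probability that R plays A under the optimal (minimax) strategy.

8/23

Row minima are 0 and 7, so R's maximin is 7; column maxima are 15 and 15, so C's minimax is 15. These differ, so the equilibrium is in mixed strategies.
Let R play A with probability p. C is indifferent when 15(1−p) = 15p + 7(1−p), giving p = 8/23.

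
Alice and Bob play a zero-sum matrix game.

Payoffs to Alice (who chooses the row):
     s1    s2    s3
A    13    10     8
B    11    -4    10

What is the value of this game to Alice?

Column s1 is strictly dominated by s3 for Bob (it gives Alice more in every row).
The remaining 2×2 game on (A, B) × (s2, s3) has no saddle point. Let Alice play A with probability p; indifference gives 10p − 4(1−p) = 8p + 10(1−p), so p = 7/8.
Similarly Bob's optimal q on s2 is 1/8, and the value is 10·(1/8) + (8)·(7/8) = 33/4.

33/4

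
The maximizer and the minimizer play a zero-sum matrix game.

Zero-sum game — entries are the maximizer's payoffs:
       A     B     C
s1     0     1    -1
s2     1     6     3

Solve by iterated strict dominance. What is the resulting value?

1

Row s1 is strictly dominated by row s2 (1>0, 6>1, 3>-1); eliminate s1.
Column C is strictly dominated by A for the minimizer (1<3); eliminate C.
Column B is strictly dominated by A for the minimizer (1<6); eliminate B.
Only (s2, A) remains, with payoff 1.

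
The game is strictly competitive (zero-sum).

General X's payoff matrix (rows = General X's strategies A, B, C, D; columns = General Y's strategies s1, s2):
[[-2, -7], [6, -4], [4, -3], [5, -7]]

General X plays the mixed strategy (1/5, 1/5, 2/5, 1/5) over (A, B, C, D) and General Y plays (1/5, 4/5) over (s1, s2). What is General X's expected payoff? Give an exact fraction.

-79/25

Against (1/5, 4/5), each row's expected payoff is A: -6; B: -2; C: -8/5; D: -23/5.
Taking the (1/5, 1/5, 2/5, 1/5)-weighted average: (1/5)·(-6) + (1/5)·(-2) + (2/5)·(-8/5) + (1/5)·(-23/5) = -79/25.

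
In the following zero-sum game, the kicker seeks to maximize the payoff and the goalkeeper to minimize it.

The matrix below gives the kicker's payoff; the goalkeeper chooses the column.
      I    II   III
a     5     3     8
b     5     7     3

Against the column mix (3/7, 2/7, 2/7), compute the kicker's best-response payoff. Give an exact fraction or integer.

37/7

a: (5)·(3/7) + (3)·(2/7) + (8)·(2/7) = 37/7.
b: (5)·(3/7) + (7)·(2/7) + (3)·(2/7) = 5.
The best pure response is a with expected payoff 37/7.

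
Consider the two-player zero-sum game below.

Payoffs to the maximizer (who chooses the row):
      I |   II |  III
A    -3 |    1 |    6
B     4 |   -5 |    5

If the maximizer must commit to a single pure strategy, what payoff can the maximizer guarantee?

-3

The worst-case payoff for each row is A: -3, B: -5.
The best of these is -3.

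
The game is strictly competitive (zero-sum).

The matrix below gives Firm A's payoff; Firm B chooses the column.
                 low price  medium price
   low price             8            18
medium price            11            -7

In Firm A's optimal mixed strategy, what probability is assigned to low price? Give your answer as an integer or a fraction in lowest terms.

9/14

Row minima are 8 and -7, so Firm A's maximin is 8; column maxima are 11 and 18, so Firm B's minimax is 11. These differ, so the equilibrium is in mixed strategies.
Let Firm A play low price with probability p. Firm B is indifferent when 8p + 11(1−p) = 18p − 7(1−p), giving p = 9/14.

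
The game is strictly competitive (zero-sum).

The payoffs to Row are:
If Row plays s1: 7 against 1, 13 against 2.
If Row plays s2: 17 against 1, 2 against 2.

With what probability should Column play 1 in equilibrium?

11/21

Row minima are 7 and 2, so Row's maximin is 7; column maxima are 17 and 13, so Column's minimax is 13. These differ, so the equilibrium is in mixed strategies.
Let Column play 1 with probability q. Row is indifferent when 7q + 13(1−q) = 17q + 2(1−q), giving q = 11/21.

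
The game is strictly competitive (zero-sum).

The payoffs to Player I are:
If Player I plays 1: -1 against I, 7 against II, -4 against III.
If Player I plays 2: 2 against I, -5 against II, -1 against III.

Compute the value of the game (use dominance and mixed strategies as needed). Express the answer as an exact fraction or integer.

-9/5

Column I is strictly dominated by III for Player II (it gives Player I more in every row).
The remaining 2×2 game on (1, 2) × (II, III) has no saddle point. Let Player I play 1 with probability p; indifference gives 7p − 5(1−p) = −4p − (1−p), so p = 4/15.
Similarly Player II's optimal q on II is 1/5, and the value is 7·(1/5) + (-4)·(4/5) = -9/5.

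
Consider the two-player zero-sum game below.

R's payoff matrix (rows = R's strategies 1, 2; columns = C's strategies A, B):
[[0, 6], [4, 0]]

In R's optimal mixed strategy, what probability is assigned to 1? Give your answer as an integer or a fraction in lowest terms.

Row minima are 0 and 0, so R's maximin is 0; column maxima are 4 and 6, so C's minimax is 4. These differ, so the equilibrium is in mixed strategies.
Let R play 1 with probability p. C is indifferent when 4(1−p) = 6p, giving p = 2/5.

2/5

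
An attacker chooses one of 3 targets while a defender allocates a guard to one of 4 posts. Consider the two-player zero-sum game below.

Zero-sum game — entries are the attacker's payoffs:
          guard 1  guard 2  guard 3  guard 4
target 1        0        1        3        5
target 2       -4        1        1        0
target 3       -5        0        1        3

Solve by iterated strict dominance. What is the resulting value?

0

Row target 3 is strictly dominated by row target 1 (0>-5, 1>0, 3>1, 5>3); eliminate target 3.
Column guard 3 is strictly dominated by guard 1 for the defender (0<3, -4<1); eliminate guard 3.
Column guard 2 is strictly dominated by guard 1 for the defender (0<1, -4<1); eliminate guard 2.
Column guard 4 is strictly dominated by guard 1 for the defender (0<5, -4<0); eliminate guard 4.
Row target 2 is strictly dominated by row target 1 (0>-4); eliminate target 2.
Only (target 1, guard 1) remains, with payoff 0.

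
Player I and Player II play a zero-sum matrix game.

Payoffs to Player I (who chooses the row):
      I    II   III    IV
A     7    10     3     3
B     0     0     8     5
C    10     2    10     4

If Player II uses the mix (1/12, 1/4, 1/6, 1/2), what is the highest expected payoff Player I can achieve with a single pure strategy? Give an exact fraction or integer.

A: (7)·(1/12) + (10)·(1/4) + (3)·(1/6) + (3)·(1/2) = 61/12.
B: (0)·(1/12) + (0)·(1/4) + (8)·(1/6) + (5)·(1/2) = 23/6.
C: (10)·(1/12) + (2)·(1/4) + (10)·(1/6) + (4)·(1/2) = 5.
The best pure response is A with expected payoff 61/12.

61/12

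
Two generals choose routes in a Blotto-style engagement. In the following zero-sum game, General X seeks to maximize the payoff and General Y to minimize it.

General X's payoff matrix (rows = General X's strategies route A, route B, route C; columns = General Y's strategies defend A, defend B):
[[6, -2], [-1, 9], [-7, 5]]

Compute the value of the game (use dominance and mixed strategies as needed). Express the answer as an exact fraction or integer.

Row route C is strictly dominated by row route B, so General X never plays it.
The remaining 2×2 game on (route A, route B) × (defend A, defend B) has no saddle point. Let General X play route A with probability p; indifference gives 6p − (1−p) = −2p + 9(1−p), so p = 5/9.
Similarly General Y's optimal q on defend A is 11/18, and the value is 6·(11/18) + (-2)·(7/18) = 26/9.

26/9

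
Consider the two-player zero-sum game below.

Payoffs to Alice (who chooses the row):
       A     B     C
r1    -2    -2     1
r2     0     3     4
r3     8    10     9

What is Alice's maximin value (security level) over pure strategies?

8

The worst-case payoff for each row is r1: -2, r2: 0, r3: 8.
The best of these is 8.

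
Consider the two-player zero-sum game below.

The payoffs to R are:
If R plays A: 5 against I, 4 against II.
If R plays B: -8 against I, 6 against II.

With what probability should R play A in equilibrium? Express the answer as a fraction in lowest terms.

Row minima are 4 and -8, so R's maximin is 4; column maxima are 5 and 6, so C's minimax is 5. These differ, so the equilibrium is in mixed strategies.
Let R play A with probability p. C is indifferent when 5p − 8(1−p) = 4p + 6(1−p), giving p = 14/15.

14/15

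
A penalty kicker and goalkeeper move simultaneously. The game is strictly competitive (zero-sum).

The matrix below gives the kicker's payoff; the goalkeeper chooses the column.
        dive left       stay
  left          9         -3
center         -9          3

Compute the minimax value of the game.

0

Row minima are -3 and -9, so the kicker's maximin is -3; column maxima are 9 and 3, so the goalkeeper's minimax is 3. These differ, so the equilibrium is in mixed strategies.
Let the kicker play left with probability p. The goalkeeper is indifferent when 9p − 9(1−p) = −3p + 3(1−p), giving p = 1/2.
Let the goalkeeper play dive left with probability q. The kicker is indifferent when 9q − 3(1−q) = −9q + 3(1−q), giving q = 1/4.
The value is 9·(1/4) + (-3)·(3/4) = 0.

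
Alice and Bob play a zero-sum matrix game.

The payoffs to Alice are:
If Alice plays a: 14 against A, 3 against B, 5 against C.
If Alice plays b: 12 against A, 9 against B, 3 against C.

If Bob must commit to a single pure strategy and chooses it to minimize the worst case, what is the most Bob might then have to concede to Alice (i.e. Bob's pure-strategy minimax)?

5

The worst case (largest entry) in each column is A: 14, B: 9, C: 5.
The best (smallest) of these is 5.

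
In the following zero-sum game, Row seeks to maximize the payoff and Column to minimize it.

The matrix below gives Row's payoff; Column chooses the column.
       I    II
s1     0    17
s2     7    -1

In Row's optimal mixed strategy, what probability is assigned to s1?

Row minima are 0 and -1, so Row's maximin is 0; column maxima are 7 and 17, so Column's minimax is 7. These differ, so the equilibrium is in mixed strategies.
Let Row play s1 with probability p. Column is indifferent when 7(1−p) = 17p − (1−p), giving p = 8/25.

8/25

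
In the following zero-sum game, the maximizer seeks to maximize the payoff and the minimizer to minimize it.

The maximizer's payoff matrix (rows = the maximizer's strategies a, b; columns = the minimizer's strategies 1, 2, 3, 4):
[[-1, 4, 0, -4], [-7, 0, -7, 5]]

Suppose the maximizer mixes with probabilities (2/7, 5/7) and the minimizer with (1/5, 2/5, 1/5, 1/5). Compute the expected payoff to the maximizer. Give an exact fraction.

Against (1/5, 2/5, 1/5, 1/5), each row's expected payoff is a: 3/5; b: -9/5.
Taking the (2/7, 5/7)-weighted average: (2/7)·(3/5) + (5/7)·(-9/5) = -39/35.

-39/35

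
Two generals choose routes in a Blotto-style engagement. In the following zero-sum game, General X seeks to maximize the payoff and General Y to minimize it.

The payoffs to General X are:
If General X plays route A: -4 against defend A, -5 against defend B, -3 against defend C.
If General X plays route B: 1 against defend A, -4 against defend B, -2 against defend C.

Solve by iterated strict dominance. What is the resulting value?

Row route A is strictly dominated by row route B (1>-4, -4>-5, -2>-3); eliminate route A.
Column defend A is strictly dominated by defend B for General Y (-4<1); eliminate defend A.
Column defend C is strictly dominated by defend B for General Y (-4<-2); eliminate defend C.
Only (route B, defend B) remains, with payoff -4.

-4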